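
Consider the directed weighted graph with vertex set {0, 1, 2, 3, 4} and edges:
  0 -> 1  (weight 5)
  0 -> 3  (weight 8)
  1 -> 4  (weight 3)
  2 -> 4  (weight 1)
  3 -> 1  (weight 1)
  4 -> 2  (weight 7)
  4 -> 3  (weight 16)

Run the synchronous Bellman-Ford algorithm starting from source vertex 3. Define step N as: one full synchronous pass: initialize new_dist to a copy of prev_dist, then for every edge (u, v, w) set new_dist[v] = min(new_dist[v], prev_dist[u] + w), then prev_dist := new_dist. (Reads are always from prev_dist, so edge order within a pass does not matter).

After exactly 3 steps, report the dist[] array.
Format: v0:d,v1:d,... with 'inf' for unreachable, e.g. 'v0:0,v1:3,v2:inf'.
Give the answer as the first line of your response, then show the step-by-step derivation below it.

v0:inf,v1:1,v2:11,v3:0,v4:4

step 1: dist = v0:inf,v1:1,v2:inf,v3:0,v4:inf
step 2: dist = v0:inf,v1:1,v2:inf,v3:0,v4:4
step 3: dist = v0:inf,v1:1,v2:11,v3:0,v4:4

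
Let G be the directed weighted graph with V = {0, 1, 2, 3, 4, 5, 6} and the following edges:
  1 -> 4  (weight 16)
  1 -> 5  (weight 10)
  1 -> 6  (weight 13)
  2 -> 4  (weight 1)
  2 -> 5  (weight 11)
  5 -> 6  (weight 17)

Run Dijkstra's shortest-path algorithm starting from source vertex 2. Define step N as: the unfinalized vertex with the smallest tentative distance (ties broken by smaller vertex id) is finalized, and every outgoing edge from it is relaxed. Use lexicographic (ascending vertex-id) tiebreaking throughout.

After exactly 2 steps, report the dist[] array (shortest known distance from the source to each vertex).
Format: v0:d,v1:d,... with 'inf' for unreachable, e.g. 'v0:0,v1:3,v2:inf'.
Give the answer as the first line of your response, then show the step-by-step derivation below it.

v0:inf,v1:inf,v2:0,v3:inf,v4:1,v5:11,v6:inf

step 1: dist = v0:inf,v1:inf,v2:0,v3:inf,v4:1,v5:11,v6:inf
step 2: dist = v0:inf,v1:inf,v2:0,v3:inf,v4:1,v5:11,v6:inf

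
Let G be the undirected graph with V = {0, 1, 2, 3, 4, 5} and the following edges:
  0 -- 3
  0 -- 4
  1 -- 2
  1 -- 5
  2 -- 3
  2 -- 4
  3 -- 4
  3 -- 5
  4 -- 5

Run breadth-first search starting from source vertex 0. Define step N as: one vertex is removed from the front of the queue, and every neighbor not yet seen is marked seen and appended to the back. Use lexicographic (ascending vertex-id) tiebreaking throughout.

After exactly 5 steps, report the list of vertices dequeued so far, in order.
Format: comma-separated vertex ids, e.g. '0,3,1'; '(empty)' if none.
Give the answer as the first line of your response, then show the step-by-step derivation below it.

0,3,4,2,5

step 1: dequeue 0; queue=[3,4]; order=0
step 2: dequeue 3; queue=[4,2,5]; order=0,3
step 3: dequeue 4; queue=[2,5]; order=0,3,4
step 4: dequeue 2; queue=[5,1]; order=0,3,4,2
step 5: dequeue 5; queue=[1]; order=0,3,4,2,5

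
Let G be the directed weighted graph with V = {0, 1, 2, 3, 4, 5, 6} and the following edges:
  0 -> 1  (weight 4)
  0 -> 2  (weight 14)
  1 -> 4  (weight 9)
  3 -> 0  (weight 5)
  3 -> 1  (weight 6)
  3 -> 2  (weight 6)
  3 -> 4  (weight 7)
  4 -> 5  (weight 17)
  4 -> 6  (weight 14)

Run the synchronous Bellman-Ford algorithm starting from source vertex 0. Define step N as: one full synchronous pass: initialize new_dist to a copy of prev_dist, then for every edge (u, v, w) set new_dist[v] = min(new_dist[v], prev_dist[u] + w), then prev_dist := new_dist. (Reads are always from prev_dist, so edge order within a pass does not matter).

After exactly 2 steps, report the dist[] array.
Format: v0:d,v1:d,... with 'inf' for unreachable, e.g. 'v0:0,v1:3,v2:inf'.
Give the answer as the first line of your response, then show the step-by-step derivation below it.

v0:0,v1:4,v2:14,v3:inf,v4:13,v5:inf,v6:inf

step 1: dist = v0:0,v1:4,v2:14,v3:inf,v4:inf,v5:inf,v6:inf
step 2: dist = v0:0,v1:4,v2:14,v3:inf,v4:13,v5:inf,v6:inf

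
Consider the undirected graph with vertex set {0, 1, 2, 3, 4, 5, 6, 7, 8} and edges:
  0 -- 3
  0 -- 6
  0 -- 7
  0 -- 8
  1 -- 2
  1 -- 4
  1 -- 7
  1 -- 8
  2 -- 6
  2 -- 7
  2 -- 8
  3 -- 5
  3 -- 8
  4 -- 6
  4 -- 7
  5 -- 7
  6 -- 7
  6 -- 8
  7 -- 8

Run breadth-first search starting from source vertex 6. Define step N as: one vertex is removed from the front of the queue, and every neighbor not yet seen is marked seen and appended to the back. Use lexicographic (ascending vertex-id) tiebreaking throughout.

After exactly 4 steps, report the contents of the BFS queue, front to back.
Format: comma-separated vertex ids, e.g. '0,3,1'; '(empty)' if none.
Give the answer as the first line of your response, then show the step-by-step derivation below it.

7,8,3,1

step 1: dequeue 6; queue=[0,2,4,7,8]; order=6
step 2: dequeue 0; queue=[2,4,7,8,3]; order=6,0
step 3: dequeue 2; queue=[4,7,8,3,1]; order=6,0,2
step 4: dequeue 4; queue=[7,8,3,1]; order=6,0,2,4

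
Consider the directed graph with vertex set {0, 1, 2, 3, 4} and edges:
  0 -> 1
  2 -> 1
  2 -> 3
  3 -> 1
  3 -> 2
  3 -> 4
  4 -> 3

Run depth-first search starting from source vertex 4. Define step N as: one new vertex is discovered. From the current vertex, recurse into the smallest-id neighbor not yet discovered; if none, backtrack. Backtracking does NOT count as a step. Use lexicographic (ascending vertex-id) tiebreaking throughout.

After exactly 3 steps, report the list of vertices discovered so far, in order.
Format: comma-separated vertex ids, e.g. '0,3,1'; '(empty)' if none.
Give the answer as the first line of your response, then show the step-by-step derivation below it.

4,3,1

step 1: discover 4; path=4; order=4
step 2: discover 3; path=4>3; order=4,3
step 3: discover 1; path=4>3>1; order=4,3,1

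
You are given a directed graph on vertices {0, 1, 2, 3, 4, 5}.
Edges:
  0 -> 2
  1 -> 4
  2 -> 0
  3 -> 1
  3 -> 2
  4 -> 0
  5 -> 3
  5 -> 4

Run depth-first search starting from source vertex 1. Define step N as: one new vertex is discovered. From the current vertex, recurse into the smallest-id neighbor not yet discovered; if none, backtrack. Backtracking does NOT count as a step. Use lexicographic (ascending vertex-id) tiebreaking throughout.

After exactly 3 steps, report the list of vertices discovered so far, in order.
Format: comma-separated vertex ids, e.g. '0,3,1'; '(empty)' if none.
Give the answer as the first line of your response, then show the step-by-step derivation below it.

1,4,0

step 1: discover 1; path=1; order=1
step 2: discover 4; path=1>4; order=1,4
step 3: discover 0; path=1>4>0; order=1,4,0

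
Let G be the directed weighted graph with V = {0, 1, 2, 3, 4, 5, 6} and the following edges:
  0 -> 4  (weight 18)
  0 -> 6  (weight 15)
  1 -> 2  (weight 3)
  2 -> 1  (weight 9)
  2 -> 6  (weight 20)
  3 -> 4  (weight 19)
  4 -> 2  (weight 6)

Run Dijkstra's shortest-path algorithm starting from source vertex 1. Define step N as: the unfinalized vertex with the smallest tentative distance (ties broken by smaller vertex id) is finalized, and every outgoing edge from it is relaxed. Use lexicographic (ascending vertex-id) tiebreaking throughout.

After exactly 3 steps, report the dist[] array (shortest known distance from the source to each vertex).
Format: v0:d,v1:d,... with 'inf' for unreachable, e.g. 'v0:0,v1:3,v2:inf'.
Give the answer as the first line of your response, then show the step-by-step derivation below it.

v0:inf,v1:0,v2:3,v3:inf,v4:inf,v5:inf,v6:23

step 1: dist = v0:inf,v1:0,v2:3,v3:inf,v4:inf,v5:inf,v6:inf
step 2: dist = v0:inf,v1:0,v2:3,v3:inf,v4:inf,v5:inf,v6:23
step 3: dist = v0:inf,v1:0,v2:3,v3:inf,v4:inf,v5:inf,v6:23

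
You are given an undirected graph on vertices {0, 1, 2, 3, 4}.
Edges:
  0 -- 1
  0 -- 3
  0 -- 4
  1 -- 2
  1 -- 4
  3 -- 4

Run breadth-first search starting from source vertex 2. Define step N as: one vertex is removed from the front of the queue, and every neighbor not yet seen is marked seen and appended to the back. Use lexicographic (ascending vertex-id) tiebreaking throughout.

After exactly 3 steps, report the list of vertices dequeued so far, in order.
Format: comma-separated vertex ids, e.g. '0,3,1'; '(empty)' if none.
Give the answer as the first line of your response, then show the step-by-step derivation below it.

2,1,0

step 1: dequeue 2; queue=[1]; order=2
step 2: dequeue 1; queue=[0,4]; order=2,1
step 3: dequeue 0; queue=[4,3]; order=2,1,0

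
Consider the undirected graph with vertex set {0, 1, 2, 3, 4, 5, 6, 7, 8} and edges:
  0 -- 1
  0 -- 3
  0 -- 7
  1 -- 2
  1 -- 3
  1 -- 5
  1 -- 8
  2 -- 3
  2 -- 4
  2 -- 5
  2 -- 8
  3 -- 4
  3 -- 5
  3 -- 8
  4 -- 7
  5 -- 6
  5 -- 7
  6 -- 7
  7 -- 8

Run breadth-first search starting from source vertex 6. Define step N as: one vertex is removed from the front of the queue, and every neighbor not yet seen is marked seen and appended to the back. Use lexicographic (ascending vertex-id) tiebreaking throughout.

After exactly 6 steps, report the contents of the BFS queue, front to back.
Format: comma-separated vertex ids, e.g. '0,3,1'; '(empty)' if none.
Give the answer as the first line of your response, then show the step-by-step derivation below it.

0,4,8

step 1: dequeue 6; queue=[5,7]; order=6
step 2: dequeue 5; queue=[7,1,2,3]; order=6,5
step 3: dequeue 7; queue=[1,2,3,0,4,8]; order=6,5,7
step 4: dequeue 1; queue=[2,3,0,4,8]; order=6,5,7,1
step 5: dequeue 2; queue=[3,0,4,8]; order=6,5,7,1,2
step 6: dequeue 3; queue=[0,4,8]; order=6,5,7,1,2,3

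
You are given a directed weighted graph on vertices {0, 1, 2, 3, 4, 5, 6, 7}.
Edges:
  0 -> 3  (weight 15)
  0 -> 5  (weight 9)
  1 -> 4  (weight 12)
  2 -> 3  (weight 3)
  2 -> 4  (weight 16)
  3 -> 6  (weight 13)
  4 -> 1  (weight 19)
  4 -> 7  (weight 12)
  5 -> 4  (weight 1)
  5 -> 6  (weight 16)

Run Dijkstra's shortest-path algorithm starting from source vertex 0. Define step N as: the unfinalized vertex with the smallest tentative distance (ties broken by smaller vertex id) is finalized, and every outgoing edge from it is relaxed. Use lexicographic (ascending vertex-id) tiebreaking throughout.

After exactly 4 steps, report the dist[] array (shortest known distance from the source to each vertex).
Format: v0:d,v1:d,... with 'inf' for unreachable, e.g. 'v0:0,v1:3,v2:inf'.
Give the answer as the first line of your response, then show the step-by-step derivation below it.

v0:0,v1:29,v2:inf,v3:15,v4:10,v5:9,v6:25,v7:22

step 1: dist = v0:0,v1:inf,v2:inf,v3:15,v4:inf,v5:9,v6:inf,v7:inf
step 2: dist = v0:0,v1:inf,v2:inf,v3:15,v4:10,v5:9,v6:25,v7:inf
step 3: dist = v0:0,v1:29,v2:inf,v3:15,v4:10,v5:9,v6:25,v7:22
step 4: dist = v0:0,v1:29,v2:inf,v3:15,v4:10,v5:9,v6:25,v7:22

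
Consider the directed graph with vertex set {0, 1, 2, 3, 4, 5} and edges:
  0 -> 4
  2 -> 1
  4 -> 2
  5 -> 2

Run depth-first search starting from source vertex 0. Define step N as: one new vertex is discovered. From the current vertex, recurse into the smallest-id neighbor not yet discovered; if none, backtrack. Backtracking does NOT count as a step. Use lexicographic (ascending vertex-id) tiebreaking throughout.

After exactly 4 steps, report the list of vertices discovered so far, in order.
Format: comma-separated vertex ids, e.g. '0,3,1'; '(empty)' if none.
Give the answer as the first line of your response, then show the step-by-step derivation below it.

0,4,2,1

step 1: discover 0; path=0; order=0
step 2: discover 4; path=0>4; order=0,4
step 3: discover 2; path=0>4>2; order=0,4,2
step 4: discover 1; path=0>4>2>1; order=0,4,2,1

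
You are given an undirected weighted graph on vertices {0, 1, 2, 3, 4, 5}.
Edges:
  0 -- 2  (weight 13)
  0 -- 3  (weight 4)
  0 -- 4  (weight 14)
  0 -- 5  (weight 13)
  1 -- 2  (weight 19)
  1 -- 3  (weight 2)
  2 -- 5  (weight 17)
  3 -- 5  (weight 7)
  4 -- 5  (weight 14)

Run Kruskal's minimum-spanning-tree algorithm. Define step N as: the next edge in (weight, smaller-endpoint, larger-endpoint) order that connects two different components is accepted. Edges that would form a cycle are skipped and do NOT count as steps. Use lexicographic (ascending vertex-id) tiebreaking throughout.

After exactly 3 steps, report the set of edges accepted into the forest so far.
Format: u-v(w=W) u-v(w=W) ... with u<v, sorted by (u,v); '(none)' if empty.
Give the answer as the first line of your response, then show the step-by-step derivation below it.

0-3(w=4) 1-3(w=2) 3-5(w=7)

step 1: add edge 1-3 (w=2); MST = {1-3(w=2)}
step 2: add edge 0-3 (w=4); MST = {0-3(w=4) 1-3(w=2)}
step 3: add edge 3-5 (w=7); MST = {0-3(w=4) 1-3(w=2) 3-5(w=7)}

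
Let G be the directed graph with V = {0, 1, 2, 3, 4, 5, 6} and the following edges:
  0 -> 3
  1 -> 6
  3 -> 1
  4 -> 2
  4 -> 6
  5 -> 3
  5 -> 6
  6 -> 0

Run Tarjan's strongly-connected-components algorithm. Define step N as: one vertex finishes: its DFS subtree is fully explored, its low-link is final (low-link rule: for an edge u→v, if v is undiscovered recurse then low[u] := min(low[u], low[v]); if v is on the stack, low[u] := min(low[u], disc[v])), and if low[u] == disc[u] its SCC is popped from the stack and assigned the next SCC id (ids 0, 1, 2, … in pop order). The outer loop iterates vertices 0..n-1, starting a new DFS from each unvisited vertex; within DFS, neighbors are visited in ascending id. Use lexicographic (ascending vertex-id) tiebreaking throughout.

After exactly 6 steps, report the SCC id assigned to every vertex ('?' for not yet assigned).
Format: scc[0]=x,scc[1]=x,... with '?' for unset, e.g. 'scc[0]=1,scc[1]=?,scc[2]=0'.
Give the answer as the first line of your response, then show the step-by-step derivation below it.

scc[0]=0,scc[1]=0,scc[2]=1,scc[3]=0,scc[4]=2,scc[5]=?,scc[6]=0

step 1: low=(low[0]=0,low[1]=2,low[2]=?,low[3]=1,low[4]=?,low[5]=?,low[6]=0); scc=(scc[0]=?,scc[1]=?,scc[2]=?,scc[3]=?,scc[4]=?,scc[5]=?,scc[6]=?)
step 2: low=(low[0]=0,low[1]=0,low[2]=?,low[3]=1,low[4]=?,low[5]=?,low[6]=0); scc=(scc[0]=?,scc[1]=?,scc[2]=?,scc[3]=?,scc[4]=?,scc[5]=?,scc[6]=?)
step 3: low=(low[0]=0,low[1]=0,low[2]=?,low[3]=0,low[4]=?,low[5]=?,low[6]=0); scc=(scc[0]=?,scc[1]=?,scc[2]=?,scc[3]=?,scc[4]=?,scc[5]=?,scc[6]=?)
step 4: low=(low[0]=0,low[1]=0,low[2]=?,low[3]=0,low[4]=?,low[5]=?,low[6]=0); scc=(scc[0]=0,scc[1]=0,scc[2]=?,scc[3]=0,scc[4]=?,scc[5]=?,scc[6]=0)
step 5: low=(low[0]=0,low[1]=0,low[2]=4,low[3]=0,low[4]=?,low[5]=?,low[6]=0); scc=(scc[0]=0,scc[1]=0,scc[2]=1,scc[3]=0,scc[4]=?,scc[5]=?,scc[6]=0)
step 6: low=(low[0]=0,low[1]=0,low[2]=4,low[3]=0,low[4]=5,low[5]=?,low[6]=0); scc=(scc[0]=0,scc[1]=0,scc[2]=1,scc[3]=0,scc[4]=2,scc[5]=?,scc[6]=0)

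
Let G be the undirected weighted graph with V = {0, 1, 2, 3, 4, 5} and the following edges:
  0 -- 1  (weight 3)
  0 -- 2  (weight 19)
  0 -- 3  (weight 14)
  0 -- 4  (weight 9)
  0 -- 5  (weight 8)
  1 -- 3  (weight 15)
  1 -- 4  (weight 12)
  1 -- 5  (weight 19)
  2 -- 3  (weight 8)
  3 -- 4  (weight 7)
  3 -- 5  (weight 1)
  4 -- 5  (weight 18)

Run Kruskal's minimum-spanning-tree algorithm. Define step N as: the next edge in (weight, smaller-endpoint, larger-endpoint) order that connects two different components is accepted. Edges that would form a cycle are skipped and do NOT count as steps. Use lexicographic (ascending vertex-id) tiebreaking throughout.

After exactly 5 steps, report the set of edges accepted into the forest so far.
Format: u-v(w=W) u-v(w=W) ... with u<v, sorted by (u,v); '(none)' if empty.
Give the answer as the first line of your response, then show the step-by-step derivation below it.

0-1(w=3) 0-5(w=8) 2-3(w=8) 3-4(w=7) 3-5(w=1)

step 1: add edge 3-5 (w=1); MST = {3-5(w=1)}
step 2: add edge 0-1 (w=3); MST = {0-1(w=3) 3-5(w=1)}
step 3: add edge 3-4 (w=7); MST = {0-1(w=3) 3-4(w=7) 3-5(w=1)}
step 4: add edge 0-5 (w=8); MST = {0-1(w=3) 0-5(w=8) 3-4(w=7) 3-5(w=1)}
step 5: add edge 2-3 (w=8); MST = {0-1(w=3) 0-5(w=8) 2-3(w=8) 3-4(w=7) 3-5(w=1)}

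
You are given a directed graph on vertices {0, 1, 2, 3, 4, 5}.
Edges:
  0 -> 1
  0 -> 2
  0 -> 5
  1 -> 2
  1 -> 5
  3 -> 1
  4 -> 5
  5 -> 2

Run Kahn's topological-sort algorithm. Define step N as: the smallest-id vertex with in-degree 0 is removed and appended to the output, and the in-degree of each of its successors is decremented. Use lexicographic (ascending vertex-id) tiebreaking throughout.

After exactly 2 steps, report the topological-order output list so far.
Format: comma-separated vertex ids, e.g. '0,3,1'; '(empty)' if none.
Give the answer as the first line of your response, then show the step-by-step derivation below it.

0,3

step 1: output 0; order=[0]; indeg=(0,1,2,0,0,2)
step 2: output 3; order=[0,3]; indeg=(0,0,2,0,0,2)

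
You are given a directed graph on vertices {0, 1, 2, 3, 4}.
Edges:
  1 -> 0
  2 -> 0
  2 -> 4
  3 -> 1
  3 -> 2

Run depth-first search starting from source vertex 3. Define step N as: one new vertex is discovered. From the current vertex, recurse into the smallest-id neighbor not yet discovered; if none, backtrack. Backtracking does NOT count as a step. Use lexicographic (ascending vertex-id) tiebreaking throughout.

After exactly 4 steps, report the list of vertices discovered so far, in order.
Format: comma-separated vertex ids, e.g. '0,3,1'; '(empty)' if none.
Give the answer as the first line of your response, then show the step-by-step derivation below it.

3,1,0,2

step 1: discover 3; path=3; order=3
step 2: discover 1; path=3>1; order=3,1
step 3: discover 0; path=3>1>0; order=3,1,0
step 4: discover 2; path=3>2; order=3,1,0,2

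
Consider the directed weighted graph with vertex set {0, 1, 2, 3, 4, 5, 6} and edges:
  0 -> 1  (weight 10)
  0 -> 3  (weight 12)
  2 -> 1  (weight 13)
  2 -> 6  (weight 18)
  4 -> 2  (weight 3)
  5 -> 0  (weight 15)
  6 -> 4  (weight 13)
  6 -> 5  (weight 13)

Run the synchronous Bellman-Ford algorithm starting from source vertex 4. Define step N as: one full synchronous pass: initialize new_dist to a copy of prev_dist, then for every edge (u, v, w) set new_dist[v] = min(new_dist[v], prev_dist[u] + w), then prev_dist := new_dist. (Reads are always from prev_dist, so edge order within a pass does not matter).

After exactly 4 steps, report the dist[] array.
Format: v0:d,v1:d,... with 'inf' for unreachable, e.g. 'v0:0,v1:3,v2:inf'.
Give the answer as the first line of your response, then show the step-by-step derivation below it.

v0:49,v1:16,v2:3,v3:inf,v4:0,v5:34,v6:21

step 1: dist = v0:inf,v1:inf,v2:3,v3:inf,v4:0,v5:inf,v6:inf
step 2: dist = v0:inf,v1:16,v2:3,v3:inf,v4:0,v5:inf,v6:21
step 3: dist = v0:inf,v1:16,v2:3,v3:inf,v4:0,v5:34,v6:21
step 4: dist = v0:49,v1:16,v2:3,v3:inf,v4:0,v5:34,v6:21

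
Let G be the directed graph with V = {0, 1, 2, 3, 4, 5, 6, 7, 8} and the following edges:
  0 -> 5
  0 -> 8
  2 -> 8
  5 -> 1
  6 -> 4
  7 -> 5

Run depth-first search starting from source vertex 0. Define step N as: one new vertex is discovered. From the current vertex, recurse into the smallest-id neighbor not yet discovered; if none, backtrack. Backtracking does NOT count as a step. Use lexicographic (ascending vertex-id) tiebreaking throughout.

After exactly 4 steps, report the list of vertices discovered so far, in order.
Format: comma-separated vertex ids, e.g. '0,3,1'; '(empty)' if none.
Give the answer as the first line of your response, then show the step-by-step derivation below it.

0,5,1,8

step 1: discover 0; path=0; order=0
step 2: discover 5; path=0>5; order=0,5
step 3: discover 1; path=0>5>1; order=0,5,1
step 4: discover 8; path=0>8; order=0,5,1,8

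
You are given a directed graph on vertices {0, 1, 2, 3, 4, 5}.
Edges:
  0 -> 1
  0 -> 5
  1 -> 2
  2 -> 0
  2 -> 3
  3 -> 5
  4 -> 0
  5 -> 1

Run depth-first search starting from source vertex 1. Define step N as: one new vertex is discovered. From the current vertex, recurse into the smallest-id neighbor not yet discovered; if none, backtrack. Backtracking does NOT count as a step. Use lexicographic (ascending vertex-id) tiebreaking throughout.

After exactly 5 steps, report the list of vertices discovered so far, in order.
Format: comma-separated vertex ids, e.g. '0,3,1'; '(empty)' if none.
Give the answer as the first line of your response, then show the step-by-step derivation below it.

1,2,0,5,3

step 1: discover 1; path=1; order=1
step 2: discover 2; path=1>2; order=1,2
step 3: discover 0; path=1>2>0; order=1,2,0
step 4: discover 5; path=1>2>0>5; order=1,2,0,5
step 5: discover 3; path=1>2>3; order=1,2,0,5,3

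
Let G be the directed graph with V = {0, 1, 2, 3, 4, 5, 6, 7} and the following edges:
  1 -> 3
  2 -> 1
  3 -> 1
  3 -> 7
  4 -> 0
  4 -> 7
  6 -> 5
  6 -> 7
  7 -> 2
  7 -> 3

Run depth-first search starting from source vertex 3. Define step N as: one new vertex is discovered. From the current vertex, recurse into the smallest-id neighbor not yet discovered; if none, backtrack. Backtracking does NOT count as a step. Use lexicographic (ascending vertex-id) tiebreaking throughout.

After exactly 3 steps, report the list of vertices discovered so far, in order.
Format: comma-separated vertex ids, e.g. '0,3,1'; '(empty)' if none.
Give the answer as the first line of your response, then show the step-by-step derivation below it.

3,1,7

step 1: discover 3; path=3; order=3
step 2: discover 1; path=3>1; order=3,1
step 3: discover 7; path=3>7; order=3,1,7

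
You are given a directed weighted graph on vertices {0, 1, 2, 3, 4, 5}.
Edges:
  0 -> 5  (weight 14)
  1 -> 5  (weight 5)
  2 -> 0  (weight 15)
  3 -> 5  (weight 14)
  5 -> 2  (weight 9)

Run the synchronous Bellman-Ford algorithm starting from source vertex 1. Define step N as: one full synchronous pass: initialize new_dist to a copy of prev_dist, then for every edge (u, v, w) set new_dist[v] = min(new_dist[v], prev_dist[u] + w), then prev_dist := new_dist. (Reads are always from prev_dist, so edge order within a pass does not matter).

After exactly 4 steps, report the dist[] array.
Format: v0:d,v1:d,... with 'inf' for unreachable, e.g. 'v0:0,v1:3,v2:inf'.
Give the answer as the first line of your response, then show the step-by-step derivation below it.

v0:29,v1:0,v2:14,v3:inf,v4:inf,v5:5

step 1: dist = v0:inf,v1:0,v2:inf,v3:inf,v4:inf,v5:5
step 2: dist = v0:inf,v1:0,v2:14,v3:inf,v4:inf,v5:5
step 3: dist = v0:29,v1:0,v2:14,v3:inf,v4:inf,v5:5
step 4: dist = v0:29,v1:0,v2:14,v3:inf,v4:inf,v5:5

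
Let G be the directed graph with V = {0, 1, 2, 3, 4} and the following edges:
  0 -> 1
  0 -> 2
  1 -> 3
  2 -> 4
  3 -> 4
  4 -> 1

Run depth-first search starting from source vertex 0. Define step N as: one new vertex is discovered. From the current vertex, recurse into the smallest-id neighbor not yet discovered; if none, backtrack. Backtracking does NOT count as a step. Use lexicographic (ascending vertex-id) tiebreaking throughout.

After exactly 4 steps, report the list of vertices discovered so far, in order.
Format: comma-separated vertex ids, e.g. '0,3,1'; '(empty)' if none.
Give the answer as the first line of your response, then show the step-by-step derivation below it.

0,1,3,4

step 1: discover 0; path=0; order=0
step 2: discover 1; path=0>1; order=0,1
step 3: discover 3; path=0>1>3; order=0,1,3
step 4: discover 4; path=0>1>3>4; order=0,1,3,4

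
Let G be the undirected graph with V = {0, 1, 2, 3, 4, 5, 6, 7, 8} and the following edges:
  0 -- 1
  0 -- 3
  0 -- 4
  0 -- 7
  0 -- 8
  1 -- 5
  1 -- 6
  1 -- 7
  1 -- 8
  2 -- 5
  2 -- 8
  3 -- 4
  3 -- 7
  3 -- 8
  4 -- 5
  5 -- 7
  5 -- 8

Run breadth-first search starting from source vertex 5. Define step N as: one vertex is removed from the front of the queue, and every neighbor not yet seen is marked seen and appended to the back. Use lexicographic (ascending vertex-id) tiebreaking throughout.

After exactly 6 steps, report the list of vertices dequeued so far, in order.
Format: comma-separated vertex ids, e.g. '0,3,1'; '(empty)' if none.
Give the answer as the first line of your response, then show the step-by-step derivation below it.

5,1,2,4,7,8

step 1: dequeue 5; queue=[1,2,4,7,8]; order=5
step 2: dequeue 1; queue=[2,4,7,8,0,6]; order=5,1
step 3: dequeue 2; queue=[4,7,8,0,6]; order=5,1,2
step 4: dequeue 4; queue=[7,8,0,6,3]; order=5,1,2,4
step 5: dequeue 7; queue=[8,0,6,3]; order=5,1,2,4,7
step 6: dequeue 8; queue=[0,6,3]; order=5,1,2,4,7,8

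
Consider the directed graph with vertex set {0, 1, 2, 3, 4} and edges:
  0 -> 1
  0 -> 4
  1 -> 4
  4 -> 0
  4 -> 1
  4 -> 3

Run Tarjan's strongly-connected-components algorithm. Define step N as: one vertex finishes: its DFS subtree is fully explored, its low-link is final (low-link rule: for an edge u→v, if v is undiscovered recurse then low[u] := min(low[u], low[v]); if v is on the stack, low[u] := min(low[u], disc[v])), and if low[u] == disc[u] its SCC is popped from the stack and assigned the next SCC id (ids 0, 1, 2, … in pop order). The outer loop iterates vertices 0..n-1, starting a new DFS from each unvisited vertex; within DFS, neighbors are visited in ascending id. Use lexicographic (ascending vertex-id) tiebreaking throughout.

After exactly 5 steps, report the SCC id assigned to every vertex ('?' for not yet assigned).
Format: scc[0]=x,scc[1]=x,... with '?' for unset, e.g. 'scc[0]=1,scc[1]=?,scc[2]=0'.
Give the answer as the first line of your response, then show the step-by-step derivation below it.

scc[0]=1,scc[1]=1,scc[2]=2,scc[3]=0,scc[4]=1

step 1: low=(low[0]=0,low[1]=1,low[2]=?,low[3]=3,low[4]=0); scc=(scc[0]=?,scc[1]=?,scc[2]=?,scc[3]=0,scc[4]=?)
step 2: low=(low[0]=0,low[1]=1,low[2]=?,low[3]=3,low[4]=0); scc=(scc[0]=?,scc[1]=?,scc[2]=?,scc[3]=0,scc[4]=?)
step 3: low=(low[0]=0,low[1]=0,low[2]=?,low[3]=3,low[4]=0); scc=(scc[0]=?,scc[1]=?,scc[2]=?,scc[3]=0,scc[4]=?)
step 4: low=(low[0]=0,low[1]=0,low[2]=?,low[3]=3,low[4]=0); scc=(scc[0]=1,scc[1]=1,scc[2]=?,scc[3]=0,scc[4]=1)
step 5: low=(low[0]=0,low[1]=0,low[2]=4,low[3]=3,low[4]=0); scc=(scc[0]=1,scc[1]=1,scc[2]=2,scc[3]=0,scc[4]=1)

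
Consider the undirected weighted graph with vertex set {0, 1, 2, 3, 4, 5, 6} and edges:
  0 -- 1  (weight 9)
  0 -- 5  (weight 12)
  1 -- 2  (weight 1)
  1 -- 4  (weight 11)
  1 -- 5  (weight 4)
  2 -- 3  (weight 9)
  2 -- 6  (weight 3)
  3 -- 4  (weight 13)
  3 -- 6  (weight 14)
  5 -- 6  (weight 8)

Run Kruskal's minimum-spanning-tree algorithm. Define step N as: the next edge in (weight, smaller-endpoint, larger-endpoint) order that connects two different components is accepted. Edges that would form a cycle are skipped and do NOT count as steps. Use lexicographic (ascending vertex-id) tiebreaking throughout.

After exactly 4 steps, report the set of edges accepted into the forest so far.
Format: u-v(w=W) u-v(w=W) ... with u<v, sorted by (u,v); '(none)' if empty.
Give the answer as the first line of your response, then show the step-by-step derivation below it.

0-1(w=9) 1-2(w=1) 1-5(w=4) 2-6(w=3)

step 1: add edge 1-2 (w=1); MST = {1-2(w=1)}
step 2: add edge 2-6 (w=3); MST = {1-2(w=1) 2-6(w=3)}
step 3: add edge 1-5 (w=4); MST = {1-2(w=1) 1-5(w=4) 2-6(w=3)}
step 4: add edge 0-1 (w=9); MST = {0-1(w=9) 1-2(w=1) 1-5(w=4) 2-6(w=3)}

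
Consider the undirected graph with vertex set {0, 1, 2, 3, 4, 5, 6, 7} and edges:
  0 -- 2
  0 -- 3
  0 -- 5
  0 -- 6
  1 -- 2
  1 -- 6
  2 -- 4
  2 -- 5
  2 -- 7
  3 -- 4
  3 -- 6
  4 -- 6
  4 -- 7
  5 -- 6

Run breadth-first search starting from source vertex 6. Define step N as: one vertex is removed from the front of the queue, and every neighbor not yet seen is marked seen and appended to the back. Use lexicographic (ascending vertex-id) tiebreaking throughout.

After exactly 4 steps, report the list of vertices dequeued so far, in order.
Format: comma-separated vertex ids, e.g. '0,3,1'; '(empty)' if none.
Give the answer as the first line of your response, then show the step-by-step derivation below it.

6,0,1,3

step 1: dequeue 6; queue=[0,1,3,4,5]; order=6
step 2: dequeue 0; queue=[1,3,4,5,2]; order=6,0
step 3: dequeue 1; queue=[3,4,5,2]; order=6,0,1
step 4: dequeue 3; queue=[4,5,2]; order=6,0,1,3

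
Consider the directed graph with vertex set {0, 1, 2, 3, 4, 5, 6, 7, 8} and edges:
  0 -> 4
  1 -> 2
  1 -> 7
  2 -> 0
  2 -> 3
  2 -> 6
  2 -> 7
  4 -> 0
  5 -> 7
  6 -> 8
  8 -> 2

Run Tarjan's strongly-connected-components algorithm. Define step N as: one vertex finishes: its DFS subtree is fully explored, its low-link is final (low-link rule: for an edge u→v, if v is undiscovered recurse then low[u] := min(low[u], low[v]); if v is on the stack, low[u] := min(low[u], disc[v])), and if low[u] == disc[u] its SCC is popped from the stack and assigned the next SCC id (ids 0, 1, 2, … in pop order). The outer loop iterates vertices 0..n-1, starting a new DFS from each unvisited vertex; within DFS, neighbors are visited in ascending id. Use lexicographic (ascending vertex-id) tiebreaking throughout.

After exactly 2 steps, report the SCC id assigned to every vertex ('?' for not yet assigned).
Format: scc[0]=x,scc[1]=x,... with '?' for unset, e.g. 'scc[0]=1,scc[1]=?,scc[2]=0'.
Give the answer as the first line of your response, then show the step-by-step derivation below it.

scc[0]=0,scc[1]=?,scc[2]=?,scc[3]=?,scc[4]=0,scc[5]=?,scc[6]=?,scc[7]=?,scc[8]=?

step 1: low=(low[0]=0,low[1]=?,low[2]=?,low[3]=?,low[4]=0,low[5]=?,low[6]=?,low[7]=?,low[8]=?); scc=(scc[0]=?,scc[1]=?,scc[2]=?,scc[3]=?,scc[4]=?,scc[5]=?,scc[6]=?,scc[7]=?,scc[8]=?)
step 2: low=(low[0]=0,low[1]=?,low[2]=?,low[3]=?,low[4]=0,low[5]=?,low[6]=?,low[7]=?,low[8]=?); scc=(scc[0]=0,scc[1]=?,scc[2]=?,scc[3]=?,scc[4]=0,scc[5]=?,scc[6]=?,scc[7]=?,scc[8]=?)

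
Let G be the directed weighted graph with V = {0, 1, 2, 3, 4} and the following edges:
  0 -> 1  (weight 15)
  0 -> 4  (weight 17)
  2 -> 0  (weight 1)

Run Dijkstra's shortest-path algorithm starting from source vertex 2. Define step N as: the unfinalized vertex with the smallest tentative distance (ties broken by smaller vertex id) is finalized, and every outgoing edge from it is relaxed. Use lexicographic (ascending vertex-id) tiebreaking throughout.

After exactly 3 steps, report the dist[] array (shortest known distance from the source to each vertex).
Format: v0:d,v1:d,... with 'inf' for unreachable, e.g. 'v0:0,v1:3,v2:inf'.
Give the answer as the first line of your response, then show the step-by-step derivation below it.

v0:1,v1:16,v2:0,v3:inf,v4:18

step 1: dist = v0:1,v1:inf,v2:0,v3:inf,v4:inf
step 2: dist = v0:1,v1:16,v2:0,v3:inf,v4:18
step 3: dist = v0:1,v1:16,v2:0,v3:inf,v4:18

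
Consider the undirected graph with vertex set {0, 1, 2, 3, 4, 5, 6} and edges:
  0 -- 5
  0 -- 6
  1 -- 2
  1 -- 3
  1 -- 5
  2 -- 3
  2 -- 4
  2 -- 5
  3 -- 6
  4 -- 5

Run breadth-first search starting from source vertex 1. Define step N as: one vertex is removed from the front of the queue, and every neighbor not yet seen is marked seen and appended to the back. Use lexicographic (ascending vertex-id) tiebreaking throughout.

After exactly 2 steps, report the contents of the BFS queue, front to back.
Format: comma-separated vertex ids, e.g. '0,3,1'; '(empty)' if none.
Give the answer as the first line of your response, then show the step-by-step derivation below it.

3,5,4

step 1: dequeue 1; queue=[2,3,5]; order=1
step 2: dequeue 2; queue=[3,5,4]; order=1,2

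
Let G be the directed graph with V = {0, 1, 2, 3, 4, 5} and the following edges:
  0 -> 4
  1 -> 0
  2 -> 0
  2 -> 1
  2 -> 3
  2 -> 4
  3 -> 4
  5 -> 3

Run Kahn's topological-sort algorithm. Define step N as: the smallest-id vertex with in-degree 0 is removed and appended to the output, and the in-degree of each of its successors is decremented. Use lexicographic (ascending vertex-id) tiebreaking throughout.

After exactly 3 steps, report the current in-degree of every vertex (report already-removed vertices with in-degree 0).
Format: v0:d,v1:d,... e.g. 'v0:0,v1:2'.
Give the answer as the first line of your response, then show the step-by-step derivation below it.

v0:0,v1:0,v2:0,v3:1,v4:1,v5:0

step 1: output 2; order=[2]; indeg=(1,0,0,1,2,0)
step 2: output 1; order=[2,1]; indeg=(0,0,0,1,2,0)
step 3: output 0; order=[2,1,0]; indeg=(0,0,0,1,1,0)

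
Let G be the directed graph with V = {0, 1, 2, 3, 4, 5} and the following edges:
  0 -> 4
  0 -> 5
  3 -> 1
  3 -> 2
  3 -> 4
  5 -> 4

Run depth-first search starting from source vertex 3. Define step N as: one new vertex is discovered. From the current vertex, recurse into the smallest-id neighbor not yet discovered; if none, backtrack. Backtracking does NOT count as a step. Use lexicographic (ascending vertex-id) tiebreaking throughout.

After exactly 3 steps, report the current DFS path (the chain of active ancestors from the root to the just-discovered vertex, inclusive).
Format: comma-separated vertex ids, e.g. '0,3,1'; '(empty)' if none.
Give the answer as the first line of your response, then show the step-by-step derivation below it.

3,2

step 1: discover 3; path=3; order=3
step 2: discover 1; path=3>1; order=3,1
step 3: discover 2; path=3>2; order=3,1,2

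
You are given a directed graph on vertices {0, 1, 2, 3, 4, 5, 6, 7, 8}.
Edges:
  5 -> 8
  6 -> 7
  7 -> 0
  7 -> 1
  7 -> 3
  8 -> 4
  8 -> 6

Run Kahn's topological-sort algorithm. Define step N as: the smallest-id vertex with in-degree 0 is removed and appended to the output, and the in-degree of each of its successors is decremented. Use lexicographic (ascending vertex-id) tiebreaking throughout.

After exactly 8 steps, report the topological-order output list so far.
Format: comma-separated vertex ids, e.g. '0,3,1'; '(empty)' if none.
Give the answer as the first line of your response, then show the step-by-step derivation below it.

2,5,8,4,6,7,0,1

step 1: output 2; order=[2]; indeg=(1,1,0,1,1,0,1,1,1)
step 2: output 5; order=[2,5]; indeg=(1,1,0,1,1,0,1,1,0)
step 3: output 8; order=[2,5,8]; indeg=(1,1,0,1,0,0,0,1,0)
step 4: output 4; order=[2,5,8,4]; indeg=(1,1,0,1,0,0,0,1,0)
step 5: output 6; order=[2,5,8,4,6]; indeg=(1,1,0,1,0,0,0,0,0)
step 6: output 7; order=[2,5,8,4,6,7]; indeg=(0,0,0,0,0,0,0,0,0)
step 7: output 0; order=[2,5,8,4,6,7,0]; indeg=(0,0,0,0,0,0,0,0,0)
step 8: output 1; order=[2,5,8,4,6,7,0,1]; indeg=(0,0,0,0,0,0,0,0,0)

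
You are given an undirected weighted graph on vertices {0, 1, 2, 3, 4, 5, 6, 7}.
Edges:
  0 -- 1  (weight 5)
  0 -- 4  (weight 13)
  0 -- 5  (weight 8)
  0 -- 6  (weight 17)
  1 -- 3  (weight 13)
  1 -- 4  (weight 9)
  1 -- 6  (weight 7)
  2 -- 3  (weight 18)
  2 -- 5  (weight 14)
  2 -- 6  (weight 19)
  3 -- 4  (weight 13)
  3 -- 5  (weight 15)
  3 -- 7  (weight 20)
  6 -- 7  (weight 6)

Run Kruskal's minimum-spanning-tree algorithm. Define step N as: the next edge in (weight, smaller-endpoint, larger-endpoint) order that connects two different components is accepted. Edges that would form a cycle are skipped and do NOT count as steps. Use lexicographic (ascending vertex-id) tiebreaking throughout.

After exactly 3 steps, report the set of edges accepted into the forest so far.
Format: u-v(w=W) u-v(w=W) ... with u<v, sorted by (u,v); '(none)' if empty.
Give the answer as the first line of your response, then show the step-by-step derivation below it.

0-1(w=5) 1-6(w=7) 6-7(w=6)

step 1: add edge 0-1 (w=5); MST = {0-1(w=5)}
step 2: add edge 6-7 (w=6); MST = {0-1(w=5) 6-7(w=6)}
step 3: add edge 1-6 (w=7); MST = {0-1(w=5) 1-6(w=7) 6-7(w=6)}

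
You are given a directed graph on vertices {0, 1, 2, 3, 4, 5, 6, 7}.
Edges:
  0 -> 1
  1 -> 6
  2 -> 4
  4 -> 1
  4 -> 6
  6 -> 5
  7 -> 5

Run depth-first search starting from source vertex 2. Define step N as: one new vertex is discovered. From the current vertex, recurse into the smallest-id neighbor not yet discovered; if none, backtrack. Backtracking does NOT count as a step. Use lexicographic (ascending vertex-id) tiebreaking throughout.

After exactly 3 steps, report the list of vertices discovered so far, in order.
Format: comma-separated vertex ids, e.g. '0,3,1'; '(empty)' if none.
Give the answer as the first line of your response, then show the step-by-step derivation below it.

2,4,1

step 1: discover 2; path=2; order=2
step 2: discover 4; path=2>4; order=2,4
step 3: discover 1; path=2>4>1; order=2,4,1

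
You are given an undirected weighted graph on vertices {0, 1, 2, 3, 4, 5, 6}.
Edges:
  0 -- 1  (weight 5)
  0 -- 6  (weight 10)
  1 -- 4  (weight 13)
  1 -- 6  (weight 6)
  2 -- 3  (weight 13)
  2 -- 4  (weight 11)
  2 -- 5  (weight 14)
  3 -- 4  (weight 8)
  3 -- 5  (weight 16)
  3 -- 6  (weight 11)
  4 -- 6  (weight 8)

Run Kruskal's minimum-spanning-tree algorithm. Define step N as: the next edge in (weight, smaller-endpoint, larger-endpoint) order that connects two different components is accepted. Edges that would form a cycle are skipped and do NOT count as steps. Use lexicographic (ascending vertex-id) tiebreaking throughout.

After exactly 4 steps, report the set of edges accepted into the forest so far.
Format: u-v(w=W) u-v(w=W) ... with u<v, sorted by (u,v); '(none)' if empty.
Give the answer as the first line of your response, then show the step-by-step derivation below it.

0-1(w=5) 1-6(w=6) 3-4(w=8) 4-6(w=8)

step 1: add edge 0-1 (w=5); MST = {0-1(w=5)}
step 2: add edge 1-6 (w=6); MST = {0-1(w=5) 1-6(w=6)}
step 3: add edge 3-4 (w=8); MST = {0-1(w=5) 1-6(w=6) 3-4(w=8)}
step 4: add edge 4-6 (w=8); MST = {0-1(w=5) 1-6(w=6) 3-4(w=8) 4-6(w=8)}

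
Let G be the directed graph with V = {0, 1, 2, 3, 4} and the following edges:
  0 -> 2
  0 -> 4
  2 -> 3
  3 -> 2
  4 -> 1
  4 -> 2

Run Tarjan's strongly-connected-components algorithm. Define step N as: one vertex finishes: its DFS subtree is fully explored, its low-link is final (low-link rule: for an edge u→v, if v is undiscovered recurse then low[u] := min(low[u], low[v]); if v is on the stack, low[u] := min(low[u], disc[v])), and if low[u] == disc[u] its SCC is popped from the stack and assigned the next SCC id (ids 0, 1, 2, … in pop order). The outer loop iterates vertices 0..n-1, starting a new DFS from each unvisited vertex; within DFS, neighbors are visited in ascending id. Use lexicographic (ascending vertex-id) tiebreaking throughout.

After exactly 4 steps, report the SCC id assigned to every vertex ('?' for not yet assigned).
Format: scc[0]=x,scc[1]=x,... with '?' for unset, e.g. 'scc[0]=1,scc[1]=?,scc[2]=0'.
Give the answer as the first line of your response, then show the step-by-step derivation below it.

scc[0]=?,scc[1]=1,scc[2]=0,scc[3]=0,scc[4]=2

step 1: low=(low[0]=0,low[1]=?,low[2]=1,low[3]=1,low[4]=?); scc=(scc[0]=?,scc[1]=?,scc[2]=?,scc[3]=?,scc[4]=?)
step 2: low=(low[0]=0,low[1]=?,low[2]=1,low[3]=1,low[4]=?); scc=(scc[0]=?,scc[1]=?,scc[2]=0,scc[3]=0,scc[4]=?)
step 3: low=(low[0]=0,low[1]=4,low[2]=1,low[3]=1,low[4]=3); scc=(scc[0]=?,scc[1]=1,scc[2]=0,scc[3]=0,scc[4]=?)
step 4: low=(low[0]=0,low[1]=4,low[2]=1,low[3]=1,low[4]=3); scc=(scc[0]=?,scc[1]=1,scc[2]=0,scc[3]=0,scc[4]=2)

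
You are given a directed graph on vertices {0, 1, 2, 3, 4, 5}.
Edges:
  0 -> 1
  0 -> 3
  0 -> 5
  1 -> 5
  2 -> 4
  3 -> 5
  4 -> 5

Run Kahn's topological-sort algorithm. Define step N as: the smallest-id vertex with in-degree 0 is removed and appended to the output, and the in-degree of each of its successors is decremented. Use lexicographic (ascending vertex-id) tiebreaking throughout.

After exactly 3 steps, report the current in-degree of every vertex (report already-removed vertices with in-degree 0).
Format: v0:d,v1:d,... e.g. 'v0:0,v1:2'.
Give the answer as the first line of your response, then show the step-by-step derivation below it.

v0:0,v1:0,v2:0,v3:0,v4:0,v5:2

step 1: output 0; order=[0]; indeg=(0,0,0,0,1,3)
step 2: output 1; order=[0,1]; indeg=(0,0,0,0,1,2)
step 3: output 2; order=[0,1,2]; indeg=(0,0,0,0,0,2)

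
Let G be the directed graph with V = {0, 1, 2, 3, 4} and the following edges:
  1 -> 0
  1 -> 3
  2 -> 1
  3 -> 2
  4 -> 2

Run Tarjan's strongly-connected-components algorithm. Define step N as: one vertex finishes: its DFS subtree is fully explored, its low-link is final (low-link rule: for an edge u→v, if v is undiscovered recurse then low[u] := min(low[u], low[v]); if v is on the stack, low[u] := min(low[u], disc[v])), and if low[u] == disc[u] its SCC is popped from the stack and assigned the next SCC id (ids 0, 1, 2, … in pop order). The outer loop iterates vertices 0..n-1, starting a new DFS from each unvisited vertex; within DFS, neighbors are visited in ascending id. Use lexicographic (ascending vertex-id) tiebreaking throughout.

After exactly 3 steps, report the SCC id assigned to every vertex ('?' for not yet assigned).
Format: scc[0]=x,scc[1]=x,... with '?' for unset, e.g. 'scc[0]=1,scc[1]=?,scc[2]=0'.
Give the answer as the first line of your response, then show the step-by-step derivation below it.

scc[0]=0,scc[1]=?,scc[2]=?,scc[3]=?,scc[4]=?

step 1: low=(low[0]=0,low[1]=?,low[2]=?,low[3]=?,low[4]=?); scc=(scc[0]=0,scc[1]=?,scc[2]=?,scc[3]=?,scc[4]=?)
step 2: low=(low[0]=0,low[1]=1,low[2]=1,low[3]=2,low[4]=?); scc=(scc[0]=0,scc[1]=?,scc[2]=?,scc[3]=?,scc[4]=?)
step 3: low=(low[0]=0,low[1]=1,low[2]=1,low[3]=1,low[4]=?); scc=(scc[0]=0,scc[1]=?,scc[2]=?,scc[3]=?,scc[4]=?)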